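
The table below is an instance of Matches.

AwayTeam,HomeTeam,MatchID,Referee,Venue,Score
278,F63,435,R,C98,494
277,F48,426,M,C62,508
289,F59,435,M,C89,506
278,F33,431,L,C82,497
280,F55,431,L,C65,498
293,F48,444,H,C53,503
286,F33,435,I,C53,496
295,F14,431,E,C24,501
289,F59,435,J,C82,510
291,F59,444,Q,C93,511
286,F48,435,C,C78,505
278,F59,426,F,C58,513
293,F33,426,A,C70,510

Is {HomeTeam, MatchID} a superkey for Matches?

Two distinct rows share (HomeTeam=F59, MatchID=435), so {HomeTeam, MatchID} does not determine every attribute — not a superkey.

No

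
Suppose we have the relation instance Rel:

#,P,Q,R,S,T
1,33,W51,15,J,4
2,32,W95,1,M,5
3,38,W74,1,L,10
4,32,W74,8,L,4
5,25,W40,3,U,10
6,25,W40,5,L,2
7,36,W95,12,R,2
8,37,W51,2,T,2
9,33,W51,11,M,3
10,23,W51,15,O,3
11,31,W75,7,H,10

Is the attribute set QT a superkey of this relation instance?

Rows 9 and 10 have the same QT value (Q=W51, T=3) but are distinct tuples, so QT does not determine every attribute — not a superkey.

No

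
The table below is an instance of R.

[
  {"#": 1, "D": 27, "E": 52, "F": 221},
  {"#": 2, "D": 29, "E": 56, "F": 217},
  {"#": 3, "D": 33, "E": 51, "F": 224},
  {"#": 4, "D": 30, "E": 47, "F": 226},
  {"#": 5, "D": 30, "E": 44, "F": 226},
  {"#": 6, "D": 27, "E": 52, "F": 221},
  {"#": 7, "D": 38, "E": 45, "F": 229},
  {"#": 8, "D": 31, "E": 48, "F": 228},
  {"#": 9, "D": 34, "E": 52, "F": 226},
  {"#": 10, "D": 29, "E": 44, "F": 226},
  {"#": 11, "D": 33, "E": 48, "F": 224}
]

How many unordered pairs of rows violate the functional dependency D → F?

D=27: all 2 rows agree on F — 0 pairs.
D=29: violating pairs (2,10) — 1 pair.
D=33: all 2 rows agree on F — 0 pairs.
D=30: all 2 rows agree on F — 0 pairs.

1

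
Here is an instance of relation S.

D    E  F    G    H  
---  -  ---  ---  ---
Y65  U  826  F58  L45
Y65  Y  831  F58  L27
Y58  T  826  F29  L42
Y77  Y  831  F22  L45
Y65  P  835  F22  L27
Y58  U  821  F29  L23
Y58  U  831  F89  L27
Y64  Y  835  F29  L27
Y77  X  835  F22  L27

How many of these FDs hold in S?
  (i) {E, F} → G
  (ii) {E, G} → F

(i) {E, F} → G: (E=Y, F=831): 2 rows → G takes values {F58, F22} — violation — fails.
(ii) {E, G} → F: every LHS value maps to a single RHS value — holds.
1 of the 2 dependencies holds.

1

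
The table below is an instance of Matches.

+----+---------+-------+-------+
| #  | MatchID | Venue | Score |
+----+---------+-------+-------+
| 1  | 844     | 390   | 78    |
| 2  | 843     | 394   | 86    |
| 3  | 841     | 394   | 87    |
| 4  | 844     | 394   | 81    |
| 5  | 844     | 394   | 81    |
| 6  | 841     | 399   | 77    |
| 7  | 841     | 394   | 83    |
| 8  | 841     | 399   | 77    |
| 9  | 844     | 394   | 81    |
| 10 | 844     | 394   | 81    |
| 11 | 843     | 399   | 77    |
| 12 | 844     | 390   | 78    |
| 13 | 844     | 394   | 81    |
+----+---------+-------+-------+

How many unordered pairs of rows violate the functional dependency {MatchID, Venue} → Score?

(MatchID=844, Venue=390): all 2 rows agree on Score — 0 pairs.
(MatchID=841, Venue=394): violating pairs (3,7) — 1 pair.
(MatchID=844, Venue=394): all 5 rows agree on Score — 0 pairs.
(MatchID=841, Venue=399): all 2 rows agree on Score — 0 pairs.

1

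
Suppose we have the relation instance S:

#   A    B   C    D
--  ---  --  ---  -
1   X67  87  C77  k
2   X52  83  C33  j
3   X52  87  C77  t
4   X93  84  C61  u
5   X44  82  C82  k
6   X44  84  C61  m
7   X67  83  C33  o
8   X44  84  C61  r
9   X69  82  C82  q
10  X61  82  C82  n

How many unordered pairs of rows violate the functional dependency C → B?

C=C77: all 2 rows agree on B — 0 pairs.
C=C33: all 2 rows agree on B — 0 pairs.
C=C61: all 3 rows agree on B — 0 pairs.
C=C82: all 3 rows agree on B — 0 pairs.

0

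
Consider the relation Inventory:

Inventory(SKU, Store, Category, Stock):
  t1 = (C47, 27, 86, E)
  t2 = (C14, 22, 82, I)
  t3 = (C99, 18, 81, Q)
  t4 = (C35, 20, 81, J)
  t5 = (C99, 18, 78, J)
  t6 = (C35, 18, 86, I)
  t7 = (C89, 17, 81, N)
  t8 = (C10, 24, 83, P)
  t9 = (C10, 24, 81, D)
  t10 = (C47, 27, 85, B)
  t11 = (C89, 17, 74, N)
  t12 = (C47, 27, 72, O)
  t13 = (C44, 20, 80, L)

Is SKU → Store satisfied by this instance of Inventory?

SKU=C47: rows 1, 10, 12 → Store = 27, 27, 27 ✓
SKU=C14: row 2 → Store = 22 ✓
SKU=C99: rows 3, 5 → Store = 18, 18 ✓
SKU=C35: rows 4, 6 → Store takes values {20, 18} — violation
SKU=C89: rows 7, 11 → Store = 17, 17 ✓
SKU=C10: rows 8, 9 → Store = 24, 24 ✓
SKU=C44: row 13 → Store = 20 ✓
Two rows agree on SKU but differ on Store, so SKU → Store does not hold.

No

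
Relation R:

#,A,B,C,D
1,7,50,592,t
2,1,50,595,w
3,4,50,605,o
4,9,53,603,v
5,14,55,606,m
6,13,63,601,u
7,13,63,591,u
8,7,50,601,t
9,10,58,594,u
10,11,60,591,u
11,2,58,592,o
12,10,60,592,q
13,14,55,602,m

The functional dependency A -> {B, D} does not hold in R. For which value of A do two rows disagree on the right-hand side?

10

A=7: rows 1, 8 → {B,D} = (50, t), (50, t) ✓
A=1: row 2 → {B,D} = (50, w) ✓
A=4: row 3 → {B,D} = (50, o) ✓
A=9: row 4 → {B,D} = (53, v) ✓
A=14: rows 5, 13 → {B,D} = (55, m), (55, m) ✓
A=13: rows 6, 7 → {B,D} = (63, u), (63, u) ✓
A=10: rows 9, 12 → {B,D} takes values {(58, u), (60, q)} — violation
A=11: row 10 → {B,D} = (60, u) ✓
A=2: row 11 → {B,D} = (58, o) ✓
The only A value with inconsistent RHS is A=10.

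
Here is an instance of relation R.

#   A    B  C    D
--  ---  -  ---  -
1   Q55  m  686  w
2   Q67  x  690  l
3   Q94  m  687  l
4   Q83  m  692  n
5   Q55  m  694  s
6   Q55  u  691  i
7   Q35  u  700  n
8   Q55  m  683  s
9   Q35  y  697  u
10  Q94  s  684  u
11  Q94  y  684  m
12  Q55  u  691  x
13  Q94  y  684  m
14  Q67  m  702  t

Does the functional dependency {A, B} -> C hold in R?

(A=Q55, B=m): rows 1, 5, 8 → C takes values {686, 694, 683} — violation
(A=Q67, B=x): row 2 → C = 690 ✓
(A=Q94, B=m): row 3 → C = 687 ✓
(A=Q83, B=m): row 4 → C = 692 ✓
(A=Q55, B=u): rows 6, 12 → C = 691, 691 ✓
(A=Q35, B=u): row 7 → C = 700 ✓
(A=Q35, B=y): row 9 → C = 697 ✓
(A=Q94, B=s): row 10 → C = 684 ✓
(A=Q94, B=y): rows 11, 13 → C = 684, 684 ✓
(A=Q67, B=m): row 14 → C = 702 ✓
Two rows agree on {A, B} but differ on C, so {A, B} -> C does not hold.

No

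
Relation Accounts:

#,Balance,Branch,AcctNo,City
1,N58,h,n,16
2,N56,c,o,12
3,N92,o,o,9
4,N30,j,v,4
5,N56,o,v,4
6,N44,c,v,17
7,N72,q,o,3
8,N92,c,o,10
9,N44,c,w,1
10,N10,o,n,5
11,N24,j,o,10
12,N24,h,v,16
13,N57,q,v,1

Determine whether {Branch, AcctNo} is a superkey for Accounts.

No

Rows 2 and 8 have the same {Branch, AcctNo} value (Branch=c, AcctNo=o) but are distinct tuples, so {Branch, AcctNo} does not determine every attribute — not a superkey.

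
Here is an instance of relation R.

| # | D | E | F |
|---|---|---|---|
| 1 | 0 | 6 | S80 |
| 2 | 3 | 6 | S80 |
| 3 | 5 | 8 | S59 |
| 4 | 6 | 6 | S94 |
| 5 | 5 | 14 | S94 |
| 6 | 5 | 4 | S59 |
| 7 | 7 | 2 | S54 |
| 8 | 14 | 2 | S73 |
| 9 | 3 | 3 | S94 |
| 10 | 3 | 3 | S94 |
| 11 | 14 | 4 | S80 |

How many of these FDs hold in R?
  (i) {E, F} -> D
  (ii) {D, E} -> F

1

(i) {E, F} -> D: (E=6, F=S80): rows 1, 2 → D takes values {0, 3} — violation — fails.
(ii) {D, E} -> F: every LHS value maps to a single RHS value — holds.
1 of the 2 dependencies holds.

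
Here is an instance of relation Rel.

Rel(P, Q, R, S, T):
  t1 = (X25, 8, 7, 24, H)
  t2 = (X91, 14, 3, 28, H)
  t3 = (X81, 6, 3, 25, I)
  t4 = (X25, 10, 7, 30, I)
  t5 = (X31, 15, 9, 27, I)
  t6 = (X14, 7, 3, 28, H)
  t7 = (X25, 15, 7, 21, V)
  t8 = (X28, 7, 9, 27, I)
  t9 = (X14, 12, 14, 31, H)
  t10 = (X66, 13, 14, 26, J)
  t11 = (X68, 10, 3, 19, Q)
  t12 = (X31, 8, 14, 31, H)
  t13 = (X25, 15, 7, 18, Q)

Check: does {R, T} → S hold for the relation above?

Yes

(R=7, T=H): row 1 → S = 24 ✓
(R=3, T=H): rows 2, 6 → S = 28, 28 ✓
(R=3, T=I): row 3 → S = 25 ✓
(R=7, T=I): row 4 → S = 30 ✓
(R=9, T=I): rows 5, 8 → S = 27, 27 ✓
(R=7, T=V): row 7 → S = 21 ✓
(R=14, T=H): rows 9, 12 → S = 31, 31 ✓
(R=14, T=J): row 10 → S = 26 ✓
(R=3, T=Q): row 11 → S = 19 ✓
(R=7, T=Q): row 13 → S = 18 ✓
Every {R, T} value is associated with a single S value, so {R, T} → S holds.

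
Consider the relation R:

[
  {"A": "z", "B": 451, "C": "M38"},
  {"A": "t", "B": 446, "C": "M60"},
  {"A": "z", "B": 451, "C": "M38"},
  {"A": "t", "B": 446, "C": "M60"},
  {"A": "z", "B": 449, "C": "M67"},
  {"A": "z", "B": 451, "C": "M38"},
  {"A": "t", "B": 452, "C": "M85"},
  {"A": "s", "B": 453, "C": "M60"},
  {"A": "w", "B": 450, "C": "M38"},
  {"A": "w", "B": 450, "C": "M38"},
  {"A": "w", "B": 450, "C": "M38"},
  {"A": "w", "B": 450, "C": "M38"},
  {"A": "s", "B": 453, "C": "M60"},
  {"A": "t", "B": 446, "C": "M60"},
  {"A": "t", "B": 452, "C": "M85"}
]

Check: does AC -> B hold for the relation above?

Yes

(A=z, C=M38): 3 rows → B = 451, 451, 451 ✓
(A=t, C=M60): 3 rows → B = 446, 446, 446 ✓
(A=z, C=M67): 1 row → B = 449 ✓
(A=t, C=M85): 2 rows → B = 452, 452 ✓
(A=s, C=M60): 2 rows → B = 453, 453 ✓
(A=w, C=M38): 4 rows → B = 450, 450, 450, 450 ✓
Every AC value is associated with a single B value, so AC -> B holds.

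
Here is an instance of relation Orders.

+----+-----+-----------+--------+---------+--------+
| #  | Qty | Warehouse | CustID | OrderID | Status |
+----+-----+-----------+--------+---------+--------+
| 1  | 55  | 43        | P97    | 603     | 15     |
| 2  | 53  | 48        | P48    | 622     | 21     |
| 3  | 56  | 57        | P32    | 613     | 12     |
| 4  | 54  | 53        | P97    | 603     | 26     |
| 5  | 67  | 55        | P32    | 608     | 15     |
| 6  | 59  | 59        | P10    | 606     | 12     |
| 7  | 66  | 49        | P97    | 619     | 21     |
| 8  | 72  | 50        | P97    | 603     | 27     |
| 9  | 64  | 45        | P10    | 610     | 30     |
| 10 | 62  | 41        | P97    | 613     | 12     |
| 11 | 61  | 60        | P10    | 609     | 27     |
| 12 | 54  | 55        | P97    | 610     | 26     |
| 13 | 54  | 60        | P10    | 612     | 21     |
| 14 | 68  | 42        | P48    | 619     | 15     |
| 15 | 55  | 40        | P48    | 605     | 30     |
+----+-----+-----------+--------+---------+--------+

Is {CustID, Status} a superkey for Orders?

Rows 4 and 12 have the same {CustID, Status} value (CustID=P97, Status=26) but are distinct tuples, so {CustID, Status} does not determine every attribute — not a superkey.

No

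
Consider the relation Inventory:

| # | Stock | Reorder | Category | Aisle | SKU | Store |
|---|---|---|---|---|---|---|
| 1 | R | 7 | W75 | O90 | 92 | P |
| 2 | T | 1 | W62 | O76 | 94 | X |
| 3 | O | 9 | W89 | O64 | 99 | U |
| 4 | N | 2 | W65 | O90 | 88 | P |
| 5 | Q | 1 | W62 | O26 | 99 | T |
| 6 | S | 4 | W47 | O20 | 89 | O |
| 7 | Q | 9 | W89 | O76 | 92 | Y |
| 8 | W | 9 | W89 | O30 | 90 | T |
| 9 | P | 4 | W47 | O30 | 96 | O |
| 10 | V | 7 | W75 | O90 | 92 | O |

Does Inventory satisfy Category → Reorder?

Category=W75: rows 1, 10 → Reorder = 7, 7 ✓
Category=W62: rows 2, 5 → Reorder = 1, 1 ✓
Category=W89: rows 3, 7, 8 → Reorder = 9, 9, 9 ✓
Category=W65: row 4 → Reorder = 2 ✓
Category=W47: rows 6, 9 → Reorder = 4, 4 ✓
Every Category value is associated with a single Reorder value, so Category → Reorder holds.

Yes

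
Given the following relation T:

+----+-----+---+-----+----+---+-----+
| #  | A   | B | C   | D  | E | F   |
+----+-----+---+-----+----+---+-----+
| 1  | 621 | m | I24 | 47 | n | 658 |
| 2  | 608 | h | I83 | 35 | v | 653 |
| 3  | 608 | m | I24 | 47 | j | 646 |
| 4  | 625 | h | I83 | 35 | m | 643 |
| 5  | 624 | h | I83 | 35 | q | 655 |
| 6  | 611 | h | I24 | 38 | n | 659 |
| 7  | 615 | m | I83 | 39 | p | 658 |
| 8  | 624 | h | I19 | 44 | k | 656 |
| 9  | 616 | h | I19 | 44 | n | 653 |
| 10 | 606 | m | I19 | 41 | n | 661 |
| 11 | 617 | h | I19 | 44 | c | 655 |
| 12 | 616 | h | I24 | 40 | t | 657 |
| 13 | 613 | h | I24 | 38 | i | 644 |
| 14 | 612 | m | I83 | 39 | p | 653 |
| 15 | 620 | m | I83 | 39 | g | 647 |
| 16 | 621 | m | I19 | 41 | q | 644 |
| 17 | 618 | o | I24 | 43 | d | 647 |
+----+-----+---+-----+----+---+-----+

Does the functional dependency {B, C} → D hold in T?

(B=m, C=I24): rows 1, 3 → D = 47, 47 ✓
(B=h, C=I83): rows 2, 4, 5 → D = 35, 35, 35 ✓
(B=h, C=I24): rows 6, 12, 13 → D takes values {38, 40} — violation
(B=m, C=I83): rows 7, 14, 15 → D = 39, 39, 39 ✓
(B=h, C=I19): rows 8, 9, 11 → D = 44, 44, 44 ✓
(B=m, C=I19): rows 10, 16 → D = 41, 41 ✓
(B=o, C=I24): row 17 → D = 43 ✓
Two rows agree on {B, C} but differ on D, so {B, C} → D does not hold.

No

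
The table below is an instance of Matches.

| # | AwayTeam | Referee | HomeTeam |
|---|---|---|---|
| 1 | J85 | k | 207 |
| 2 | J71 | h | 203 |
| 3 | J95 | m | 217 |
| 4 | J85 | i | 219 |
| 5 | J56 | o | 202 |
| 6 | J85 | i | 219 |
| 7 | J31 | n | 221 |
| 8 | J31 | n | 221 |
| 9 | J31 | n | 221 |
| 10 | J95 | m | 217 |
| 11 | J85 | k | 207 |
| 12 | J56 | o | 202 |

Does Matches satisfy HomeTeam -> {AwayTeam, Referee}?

Yes

HomeTeam=207: rows 1, 11 → {AwayTeam,Referee} = (J85, k), (J85, k) ✓
HomeTeam=203: row 2 → {AwayTeam,Referee} = (J71, h) ✓
HomeTeam=217: rows 3, 10 → {AwayTeam,Referee} = (J95, m), (J95, m) ✓
HomeTeam=219: rows 4, 6 → {AwayTeam,Referee} = (J85, i), (J85, i) ✓
HomeTeam=202: rows 5, 12 → {AwayTeam,Referee} = (J56, o), (J56, o) ✓
HomeTeam=221: rows 7, 8, 9 → {AwayTeam,Referee} = (J31, n), (J31, n), (J31, n) ✓
Every HomeTeam value is associated with a single {AwayTeam, Referee} value, so HomeTeam -> {AwayTeam, Referee} holds.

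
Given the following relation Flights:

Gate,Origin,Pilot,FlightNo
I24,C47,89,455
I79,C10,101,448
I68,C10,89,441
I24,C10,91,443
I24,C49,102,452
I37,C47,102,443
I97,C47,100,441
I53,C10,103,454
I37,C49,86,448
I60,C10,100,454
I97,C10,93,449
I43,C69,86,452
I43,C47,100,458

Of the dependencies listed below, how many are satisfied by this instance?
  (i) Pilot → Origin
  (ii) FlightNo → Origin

0

(i) Pilot → Origin: Pilot=89: 2 rows → Origin takes values {C47, C10} — violation; Pilot=102: 2 rows → Origin takes values {C49, C47} — violation; Pilot=100: 3 rows → Origin takes values {C47, C10} — violation; Pilot=86: 2 rows → Origin takes values {C49, C69} — violation — fails.
(ii) FlightNo → Origin: FlightNo=448: 2 rows → Origin takes values {C10, C49} — violation; FlightNo=441: 2 rows → Origin takes values {C10, C47} — violation; FlightNo=443: 2 rows → Origin takes values {C10, C47} — violation; FlightNo=452: 2 rows → Origin takes values {C49, C69} — violation — fails.
None of the 2 dependencies hold.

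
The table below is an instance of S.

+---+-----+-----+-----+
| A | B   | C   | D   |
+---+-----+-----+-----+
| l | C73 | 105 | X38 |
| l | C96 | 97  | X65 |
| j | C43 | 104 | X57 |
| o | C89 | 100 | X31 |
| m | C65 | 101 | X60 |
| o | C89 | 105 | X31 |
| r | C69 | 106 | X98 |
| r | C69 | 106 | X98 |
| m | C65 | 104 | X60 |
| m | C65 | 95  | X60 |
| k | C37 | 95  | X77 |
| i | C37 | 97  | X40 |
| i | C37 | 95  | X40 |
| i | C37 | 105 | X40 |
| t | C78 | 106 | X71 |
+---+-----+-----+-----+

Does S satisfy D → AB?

D=X38: 1 row → {A,B} = (l, C73) ✓
D=X65: 1 row → {A,B} = (l, C96) ✓
D=X57: 1 row → {A,B} = (j, C43) ✓
D=X31: 2 rows → {A,B} = (o, C89), (o, C89) ✓
D=X60: 3 rows → {A,B} = (m, C65), (m, C65), (m, C65) ✓
D=X98: 2 rows → {A,B} = (r, C69), (r, C69) ✓
D=X77: 1 row → {A,B} = (k, C37) ✓
D=X40: 3 rows → {A,B} = (i, C37), (i, C37), (i, C37) ✓
D=X71: 1 row → {A,B} = (t, C78) ✓
Every D value is associated with a single AB value, so D → AB holds.

Yes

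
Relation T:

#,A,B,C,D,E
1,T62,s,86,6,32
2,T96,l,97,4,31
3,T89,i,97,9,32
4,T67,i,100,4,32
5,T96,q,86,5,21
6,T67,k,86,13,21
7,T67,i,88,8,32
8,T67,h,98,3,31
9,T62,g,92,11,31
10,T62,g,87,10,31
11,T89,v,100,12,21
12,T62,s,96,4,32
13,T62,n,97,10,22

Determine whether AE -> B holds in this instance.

(A=T62, E=32): rows 1, 12 → B = s, s ✓
(A=T96, E=31): row 2 → B = l ✓
(A=T89, E=32): row 3 → B = i ✓
(A=T67, E=32): rows 4, 7 → B = i, i ✓
(A=T96, E=21): row 5 → B = q ✓
(A=T67, E=21): row 6 → B = k ✓
(A=T67, E=31): row 8 → B = h ✓
(A=T62, E=31): rows 9, 10 → B = g, g ✓
(A=T89, E=21): row 11 → B = v ✓
(A=T62, E=22): row 13 → B = n ✓
Every AE value is associated with a single B value, so AE -> B holds.

Yes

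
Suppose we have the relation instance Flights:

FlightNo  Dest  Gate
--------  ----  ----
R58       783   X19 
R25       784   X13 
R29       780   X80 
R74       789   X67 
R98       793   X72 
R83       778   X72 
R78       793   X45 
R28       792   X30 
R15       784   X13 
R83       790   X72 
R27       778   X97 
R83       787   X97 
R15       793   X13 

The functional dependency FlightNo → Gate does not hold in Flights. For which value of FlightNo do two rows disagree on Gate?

FlightNo=R58: 1 row → Gate = X19 ✓
FlightNo=R25: 1 row → Gate = X13 ✓
FlightNo=R29: 1 row → Gate = X80 ✓
FlightNo=R74: 1 row → Gate = X67 ✓
FlightNo=R98: 1 row → Gate = X72 ✓
FlightNo=R83: 3 rows → Gate takes values {X72, X97} — violation
FlightNo=R78: 1 row → Gate = X45 ✓
FlightNo=R28: 1 row → Gate = X30 ✓
FlightNo=R15: 2 rows → Gate = X13, X13 ✓
FlightNo=R27: 1 row → Gate = X97 ✓
The only FlightNo value with inconsistent Gate is FlightNo=R83.

R83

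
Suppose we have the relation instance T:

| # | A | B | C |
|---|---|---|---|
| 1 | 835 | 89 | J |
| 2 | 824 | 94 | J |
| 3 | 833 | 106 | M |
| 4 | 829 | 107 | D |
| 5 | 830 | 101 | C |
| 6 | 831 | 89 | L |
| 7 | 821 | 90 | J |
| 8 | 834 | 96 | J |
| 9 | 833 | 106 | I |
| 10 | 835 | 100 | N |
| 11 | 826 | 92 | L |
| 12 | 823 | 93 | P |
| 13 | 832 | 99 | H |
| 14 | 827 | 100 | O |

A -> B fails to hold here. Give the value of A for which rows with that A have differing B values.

A=835: rows 1, 10 → B takes values {89, 100} — violation
A=824: row 2 → B = 94 ✓
A=833: rows 3, 9 → B = 106, 106 ✓
A=829: row 4 → B = 107 ✓
A=830: row 5 → B = 101 ✓
A=831: row 6 → B = 89 ✓
A=821: row 7 → B = 90 ✓
A=834: row 8 → B = 96 ✓
A=826: row 11 → B = 92 ✓
A=823: row 12 → B = 93 ✓
A=832: row 13 → B = 99 ✓
A=827: row 14 → B = 100 ✓
The only A value with inconsistent B is A=835.

835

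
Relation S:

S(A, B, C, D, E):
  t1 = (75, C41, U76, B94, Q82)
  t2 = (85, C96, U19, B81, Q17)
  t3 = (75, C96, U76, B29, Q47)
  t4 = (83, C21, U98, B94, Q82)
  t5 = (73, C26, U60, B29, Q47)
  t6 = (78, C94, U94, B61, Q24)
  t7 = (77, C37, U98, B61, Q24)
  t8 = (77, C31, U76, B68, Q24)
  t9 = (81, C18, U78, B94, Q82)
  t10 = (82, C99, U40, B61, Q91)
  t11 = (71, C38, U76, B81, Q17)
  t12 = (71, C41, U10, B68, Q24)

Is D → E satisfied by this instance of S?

D=B94: rows 1, 4, 9 → E = Q82, Q82, Q82 ✓
D=B81: rows 2, 11 → E = Q17, Q17 ✓
D=B29: rows 3, 5 → E = Q47, Q47 ✓
D=B61: rows 6, 7, 10 → E takes values {Q24, Q91} — violation
D=B68: rows 8, 12 → E = Q24, Q24 ✓
Two rows agree on D but differ on E, so D → E does not hold.

No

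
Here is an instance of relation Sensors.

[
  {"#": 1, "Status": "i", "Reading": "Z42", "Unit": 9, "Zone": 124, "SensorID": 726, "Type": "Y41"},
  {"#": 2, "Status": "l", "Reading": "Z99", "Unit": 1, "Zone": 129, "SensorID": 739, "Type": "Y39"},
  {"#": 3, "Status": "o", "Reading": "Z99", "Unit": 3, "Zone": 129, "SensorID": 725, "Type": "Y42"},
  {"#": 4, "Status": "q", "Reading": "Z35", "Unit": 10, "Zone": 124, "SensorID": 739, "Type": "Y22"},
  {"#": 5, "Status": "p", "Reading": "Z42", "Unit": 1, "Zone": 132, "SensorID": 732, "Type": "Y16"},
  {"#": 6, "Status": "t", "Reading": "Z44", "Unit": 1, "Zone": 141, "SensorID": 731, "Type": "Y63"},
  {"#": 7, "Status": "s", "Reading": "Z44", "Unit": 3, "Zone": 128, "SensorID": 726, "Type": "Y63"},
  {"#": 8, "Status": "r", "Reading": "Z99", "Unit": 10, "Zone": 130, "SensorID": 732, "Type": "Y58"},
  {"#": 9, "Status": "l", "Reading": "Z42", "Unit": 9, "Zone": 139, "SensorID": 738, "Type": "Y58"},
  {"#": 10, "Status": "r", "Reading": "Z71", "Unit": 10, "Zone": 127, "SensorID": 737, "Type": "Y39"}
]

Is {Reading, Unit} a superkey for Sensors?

No

Rows 1 and 9 have the same {Reading, Unit} value (Reading=Z42, Unit=9) but are distinct tuples, so {Reading, Unit} does not determine every attribute — not a superkey.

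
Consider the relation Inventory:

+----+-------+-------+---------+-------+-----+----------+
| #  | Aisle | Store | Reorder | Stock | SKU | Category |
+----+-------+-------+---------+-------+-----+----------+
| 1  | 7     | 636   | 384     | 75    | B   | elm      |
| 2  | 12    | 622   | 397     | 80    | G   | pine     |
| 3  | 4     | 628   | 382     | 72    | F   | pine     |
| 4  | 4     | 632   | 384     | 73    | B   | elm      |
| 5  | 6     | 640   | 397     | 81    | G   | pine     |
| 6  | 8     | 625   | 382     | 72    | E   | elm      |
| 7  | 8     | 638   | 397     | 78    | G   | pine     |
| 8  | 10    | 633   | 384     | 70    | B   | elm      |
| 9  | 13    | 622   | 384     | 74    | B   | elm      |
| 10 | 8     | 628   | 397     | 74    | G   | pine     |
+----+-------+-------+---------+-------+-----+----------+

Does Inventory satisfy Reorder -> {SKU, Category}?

Reorder=384: rows 1, 4, 8, 9 → {SKU,Category} = (B, elm), (B, elm), (B, elm), (B, elm) ✓
Reorder=397: rows 2, 5, 7, 10 → {SKU,Category} = (G, pine), (G, pine), (G, pine), (G, pine) ✓
Reorder=382: rows 3, 6 → {SKU,Category} takes values {(F, pine), (E, elm)} — violation
Two rows agree on Reorder but differ on {SKU, Category}, so Reorder -> {SKU, Category} does not hold.

No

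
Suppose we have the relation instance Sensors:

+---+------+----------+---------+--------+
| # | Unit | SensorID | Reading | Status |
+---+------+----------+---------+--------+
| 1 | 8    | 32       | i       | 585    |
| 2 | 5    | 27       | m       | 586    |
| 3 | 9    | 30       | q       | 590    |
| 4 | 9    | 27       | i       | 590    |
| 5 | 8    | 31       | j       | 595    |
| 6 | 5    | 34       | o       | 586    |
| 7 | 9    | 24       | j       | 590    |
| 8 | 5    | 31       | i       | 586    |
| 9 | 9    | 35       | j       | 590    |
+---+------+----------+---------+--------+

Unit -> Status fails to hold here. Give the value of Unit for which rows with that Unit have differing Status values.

8

Unit=8: rows 1, 5 → Status takes values {585, 595} — violation
Unit=5: rows 2, 6, 8 → Status = 586, 586, 586 ✓
Unit=9: rows 3, 4, 7, 9 → Status = 590, 590, 590, 590 ✓
The only Unit value with inconsistent Status is Unit=8.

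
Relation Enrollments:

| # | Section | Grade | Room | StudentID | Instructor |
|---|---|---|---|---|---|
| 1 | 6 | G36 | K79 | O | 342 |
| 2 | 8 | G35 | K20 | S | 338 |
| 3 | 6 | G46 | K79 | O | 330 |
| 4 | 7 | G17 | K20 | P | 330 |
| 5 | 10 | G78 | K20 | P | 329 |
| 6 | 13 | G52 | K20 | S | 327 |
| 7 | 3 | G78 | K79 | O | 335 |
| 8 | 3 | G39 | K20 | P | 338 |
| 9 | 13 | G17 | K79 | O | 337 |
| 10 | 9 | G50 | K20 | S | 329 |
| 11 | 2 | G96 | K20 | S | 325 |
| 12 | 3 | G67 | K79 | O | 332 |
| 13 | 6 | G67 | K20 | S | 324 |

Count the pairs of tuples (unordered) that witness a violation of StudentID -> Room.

StudentID=O: all 5 rows agree on Room — 0 pairs.
StudentID=S: all 5 rows agree on Room — 0 pairs.
StudentID=P: all 3 rows agree on Room — 0 pairs.

0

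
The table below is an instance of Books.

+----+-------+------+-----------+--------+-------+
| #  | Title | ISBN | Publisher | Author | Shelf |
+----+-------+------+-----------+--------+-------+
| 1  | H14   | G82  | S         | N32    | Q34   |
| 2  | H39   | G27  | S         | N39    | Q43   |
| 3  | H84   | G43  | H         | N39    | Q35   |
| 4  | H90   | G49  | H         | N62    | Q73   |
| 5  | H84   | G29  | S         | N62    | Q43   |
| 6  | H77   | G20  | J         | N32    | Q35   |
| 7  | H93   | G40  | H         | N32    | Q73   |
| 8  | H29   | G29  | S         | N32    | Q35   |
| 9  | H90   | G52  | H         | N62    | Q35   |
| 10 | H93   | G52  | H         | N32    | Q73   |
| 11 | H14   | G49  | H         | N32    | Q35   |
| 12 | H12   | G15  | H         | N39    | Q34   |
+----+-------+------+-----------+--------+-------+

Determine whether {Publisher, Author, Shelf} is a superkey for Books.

Rows 7 and 10 have the same {Publisher, Author, Shelf} value (Publisher=H, Author=N32, Shelf=Q73) but are distinct tuples, so {Publisher, Author, Shelf} does not determine every attribute — not a superkey.

No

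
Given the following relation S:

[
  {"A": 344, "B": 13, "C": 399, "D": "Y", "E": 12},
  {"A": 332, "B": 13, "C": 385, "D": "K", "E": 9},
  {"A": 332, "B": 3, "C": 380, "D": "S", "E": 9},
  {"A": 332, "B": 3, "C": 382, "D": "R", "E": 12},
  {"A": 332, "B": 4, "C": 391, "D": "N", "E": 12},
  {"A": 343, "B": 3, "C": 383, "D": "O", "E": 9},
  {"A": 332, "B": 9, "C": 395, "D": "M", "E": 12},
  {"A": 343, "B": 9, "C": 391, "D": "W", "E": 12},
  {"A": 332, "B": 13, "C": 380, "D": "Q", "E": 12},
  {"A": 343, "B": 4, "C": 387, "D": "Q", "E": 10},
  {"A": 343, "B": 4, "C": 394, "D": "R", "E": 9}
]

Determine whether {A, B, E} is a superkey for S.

All 11 rows have distinct {A, B, E} values, so {A, B, E} → (all attributes) holds and {A, B, E} is a superkey.

Yes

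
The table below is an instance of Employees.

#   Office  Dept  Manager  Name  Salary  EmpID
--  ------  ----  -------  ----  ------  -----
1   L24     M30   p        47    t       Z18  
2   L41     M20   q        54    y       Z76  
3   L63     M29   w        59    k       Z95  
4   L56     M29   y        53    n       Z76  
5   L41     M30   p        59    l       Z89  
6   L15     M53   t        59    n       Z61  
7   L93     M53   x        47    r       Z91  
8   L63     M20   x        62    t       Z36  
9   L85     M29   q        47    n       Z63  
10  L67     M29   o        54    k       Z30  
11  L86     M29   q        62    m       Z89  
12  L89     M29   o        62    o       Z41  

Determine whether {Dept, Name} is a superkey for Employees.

No

Rows 11 and 12 have the same {Dept, Name} value (Dept=M29, Name=62) but are distinct tuples, so {Dept, Name} does not determine every attribute — not a superkey.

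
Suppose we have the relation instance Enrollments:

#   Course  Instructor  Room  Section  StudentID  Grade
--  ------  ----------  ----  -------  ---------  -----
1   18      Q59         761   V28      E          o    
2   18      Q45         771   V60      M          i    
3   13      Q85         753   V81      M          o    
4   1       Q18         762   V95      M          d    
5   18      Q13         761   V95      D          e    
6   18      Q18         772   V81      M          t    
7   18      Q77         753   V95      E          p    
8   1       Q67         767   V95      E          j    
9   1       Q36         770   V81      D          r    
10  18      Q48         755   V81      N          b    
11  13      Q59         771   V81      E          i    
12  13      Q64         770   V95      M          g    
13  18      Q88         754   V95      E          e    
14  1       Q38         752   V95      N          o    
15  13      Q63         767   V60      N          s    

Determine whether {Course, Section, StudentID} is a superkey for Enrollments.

Rows 7 and 13 have the same {Course, Section, StudentID} value (Course=18, Section=V95, StudentID=E) but are distinct tuples, so {Course, Section, StudentID} does not determine every attribute — not a superkey.

No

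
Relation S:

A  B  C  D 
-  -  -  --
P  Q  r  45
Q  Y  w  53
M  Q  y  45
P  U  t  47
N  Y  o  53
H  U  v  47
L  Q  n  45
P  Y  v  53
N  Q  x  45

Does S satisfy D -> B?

Yes

D=45: 4 rows → B = Q, Q, Q, Q ✓
D=53: 3 rows → B = Y, Y, Y ✓
D=47: 2 rows → B = U, U ✓
Every D value is associated with a single B value, so D -> B holds.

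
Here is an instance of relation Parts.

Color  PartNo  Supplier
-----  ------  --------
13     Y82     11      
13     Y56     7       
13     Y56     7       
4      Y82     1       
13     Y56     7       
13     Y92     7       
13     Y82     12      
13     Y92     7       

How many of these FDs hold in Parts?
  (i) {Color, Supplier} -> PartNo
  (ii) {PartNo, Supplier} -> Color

1

(i) {Color, Supplier} -> PartNo: (Color=13, Supplier=7): 5 rows → PartNo takes values {Y56, Y92} — violation — fails.
(ii) {PartNo, Supplier} -> Color: every LHS value maps to a single RHS value — holds.
1 of the 2 dependencies holds.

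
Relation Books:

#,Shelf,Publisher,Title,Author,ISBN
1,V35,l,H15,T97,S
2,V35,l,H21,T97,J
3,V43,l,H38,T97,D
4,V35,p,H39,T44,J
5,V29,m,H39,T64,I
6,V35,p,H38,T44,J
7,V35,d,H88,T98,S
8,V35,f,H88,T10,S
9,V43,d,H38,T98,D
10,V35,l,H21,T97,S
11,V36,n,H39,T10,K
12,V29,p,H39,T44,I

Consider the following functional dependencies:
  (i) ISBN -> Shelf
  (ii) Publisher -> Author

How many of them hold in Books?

(i) ISBN -> Shelf: every LHS value maps to a single RHS value — holds.
(ii) Publisher -> Author: every LHS value maps to a single RHS value — holds.
2 of the 2 dependencies hold.

2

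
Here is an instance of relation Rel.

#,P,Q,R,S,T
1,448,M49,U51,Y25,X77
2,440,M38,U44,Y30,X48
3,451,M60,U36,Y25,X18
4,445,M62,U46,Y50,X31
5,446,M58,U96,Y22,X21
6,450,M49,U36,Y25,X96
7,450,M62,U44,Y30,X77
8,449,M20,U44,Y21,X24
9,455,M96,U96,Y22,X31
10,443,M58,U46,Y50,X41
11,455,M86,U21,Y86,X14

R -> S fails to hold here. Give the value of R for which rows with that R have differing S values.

R=U51: row 1 → S = Y25 ✓
R=U44: rows 2, 7, 8 → S takes values {Y30, Y21} — violation
R=U36: rows 3, 6 → S = Y25, Y25 ✓
R=U46: rows 4, 10 → S = Y50, Y50 ✓
R=U96: rows 5, 9 → S = Y22, Y22 ✓
R=U21: row 11 → S = Y86 ✓
The only R value with inconsistent S is R=U44.

U44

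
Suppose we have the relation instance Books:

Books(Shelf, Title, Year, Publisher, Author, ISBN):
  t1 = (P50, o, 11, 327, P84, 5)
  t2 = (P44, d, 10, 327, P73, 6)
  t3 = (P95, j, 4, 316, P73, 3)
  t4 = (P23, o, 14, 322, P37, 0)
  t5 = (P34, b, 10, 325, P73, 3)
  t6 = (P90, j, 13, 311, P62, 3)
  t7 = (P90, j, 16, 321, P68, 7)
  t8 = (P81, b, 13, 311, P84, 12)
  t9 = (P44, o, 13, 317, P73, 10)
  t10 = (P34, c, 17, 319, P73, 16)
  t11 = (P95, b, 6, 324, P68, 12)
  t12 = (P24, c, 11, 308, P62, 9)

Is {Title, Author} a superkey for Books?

Yes

All 12 rows have distinct {Title, Author} values, so {Title, Author} → (all attributes) holds and {Title, Author} is a superkey.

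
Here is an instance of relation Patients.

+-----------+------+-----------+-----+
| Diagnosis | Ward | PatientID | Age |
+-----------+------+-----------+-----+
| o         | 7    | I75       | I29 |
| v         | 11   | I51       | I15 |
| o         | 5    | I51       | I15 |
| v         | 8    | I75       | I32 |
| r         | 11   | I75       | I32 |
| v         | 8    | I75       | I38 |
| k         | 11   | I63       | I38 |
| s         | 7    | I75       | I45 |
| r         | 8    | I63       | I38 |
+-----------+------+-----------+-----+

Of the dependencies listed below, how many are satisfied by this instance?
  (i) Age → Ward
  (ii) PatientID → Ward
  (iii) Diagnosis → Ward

(i) Age → Ward: Age=I15: 2 rows → Ward takes values {11, 5} — violation; Age=I32: 2 rows → Ward takes values {8, 11} — violation; Age=I38: 3 rows → Ward takes values {8, 11} — violation — fails.
(ii) PatientID → Ward: PatientID=I75: 5 rows → Ward takes values {7, 8, 11} — violation; PatientID=I51: 2 rows → Ward takes values {11, 5} — violation; PatientID=I63: 2 rows → Ward takes values {11, 8} — violation — fails.
(iii) Diagnosis → Ward: Diagnosis=o: 2 rows → Ward takes values {7, 5} — violation; Diagnosis=v: 3 rows → Ward takes values {11, 8} — violation; Diagnosis=r: 2 rows → Ward takes values {11, 8} — violation — fails.
None of the 3 dependencies hold.

0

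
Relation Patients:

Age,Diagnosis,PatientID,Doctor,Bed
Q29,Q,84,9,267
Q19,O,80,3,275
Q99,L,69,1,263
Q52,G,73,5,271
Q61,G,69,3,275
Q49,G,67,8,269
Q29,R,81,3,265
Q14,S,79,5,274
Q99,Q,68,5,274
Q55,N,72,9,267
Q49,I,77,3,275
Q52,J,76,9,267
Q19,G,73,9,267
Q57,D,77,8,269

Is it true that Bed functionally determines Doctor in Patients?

Yes

Bed=267: 4 rows → Doctor = 9, 9, 9, 9 ✓
Bed=275: 3 rows → Doctor = 3, 3, 3 ✓
Bed=263: 1 row → Doctor = 1 ✓
Bed=271: 1 row → Doctor = 5 ✓
Bed=269: 2 rows → Doctor = 8, 8 ✓
Bed=265: 1 row → Doctor = 3 ✓
Bed=274: 2 rows → Doctor = 5, 5 ✓
Every Bed value is associated with a single Doctor value, so Bed -> Doctor holds.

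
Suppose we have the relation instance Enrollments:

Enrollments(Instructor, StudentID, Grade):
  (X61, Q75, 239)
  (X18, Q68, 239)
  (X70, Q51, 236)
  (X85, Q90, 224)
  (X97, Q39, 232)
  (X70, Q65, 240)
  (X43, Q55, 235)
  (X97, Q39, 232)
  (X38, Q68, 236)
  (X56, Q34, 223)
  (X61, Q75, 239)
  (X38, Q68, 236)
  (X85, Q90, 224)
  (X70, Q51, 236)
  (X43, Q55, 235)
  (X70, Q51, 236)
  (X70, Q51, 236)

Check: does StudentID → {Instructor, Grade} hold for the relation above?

StudentID=Q75: 2 rows → {Instructor,Grade} = (X61, 239), (X61, 239) ✓
StudentID=Q68: 3 rows → {Instructor,Grade} takes values {(X18, 239), (X38, 236)} — violation
StudentID=Q51: 4 rows → {Instructor,Grade} = (X70, 236), (X70, 236), (X70, 236), (X70, 236) ✓
StudentID=Q90: 2 rows → {Instructor,Grade} = (X85, 224), (X85, 224) ✓
StudentID=Q39: 2 rows → {Instructor,Grade} = (X97, 232), (X97, 232) ✓
StudentID=Q65: 1 row → {Instructor,Grade} = (X70, 240) ✓
StudentID=Q55: 2 rows → {Instructor,Grade} = (X43, 235), (X43, 235) ✓
StudentID=Q34: 1 row → {Instructor,Grade} = (X56, 223) ✓
Two rows agree on StudentID but differ on {Instructor, Grade}, so StudentID → {Instructor, Grade} does not hold.

No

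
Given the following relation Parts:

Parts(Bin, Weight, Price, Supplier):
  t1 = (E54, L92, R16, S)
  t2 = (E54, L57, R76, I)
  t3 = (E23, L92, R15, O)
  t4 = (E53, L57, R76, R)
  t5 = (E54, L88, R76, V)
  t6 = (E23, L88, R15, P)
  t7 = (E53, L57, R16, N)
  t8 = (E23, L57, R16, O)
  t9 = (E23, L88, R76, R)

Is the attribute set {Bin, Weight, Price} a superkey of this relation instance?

All 9 rows have distinct {Bin, Weight, Price} values, so {Bin, Weight, Price} → (all attributes) holds and {Bin, Weight, Price} is a superkey.

Yes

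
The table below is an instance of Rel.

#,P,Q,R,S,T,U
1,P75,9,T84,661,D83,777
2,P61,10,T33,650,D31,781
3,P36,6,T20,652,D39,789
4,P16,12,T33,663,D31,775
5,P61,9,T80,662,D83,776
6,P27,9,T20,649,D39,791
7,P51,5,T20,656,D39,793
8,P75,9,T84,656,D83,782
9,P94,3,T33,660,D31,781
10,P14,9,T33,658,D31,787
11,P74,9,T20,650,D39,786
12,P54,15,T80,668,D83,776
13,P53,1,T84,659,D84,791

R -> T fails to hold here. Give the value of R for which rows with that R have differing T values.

R=T84: rows 1, 8, 13 → T takes values {D83, D84} — violation
R=T33: rows 2, 4, 9, 10 → T = D31, D31, D31, D31 ✓
R=T20: rows 3, 6, 7, 11 → T = D39, D39, D39, D39 ✓
R=T80: rows 5, 12 → T = D83, D83 ✓
The only R value with inconsistent T is R=T84.

T84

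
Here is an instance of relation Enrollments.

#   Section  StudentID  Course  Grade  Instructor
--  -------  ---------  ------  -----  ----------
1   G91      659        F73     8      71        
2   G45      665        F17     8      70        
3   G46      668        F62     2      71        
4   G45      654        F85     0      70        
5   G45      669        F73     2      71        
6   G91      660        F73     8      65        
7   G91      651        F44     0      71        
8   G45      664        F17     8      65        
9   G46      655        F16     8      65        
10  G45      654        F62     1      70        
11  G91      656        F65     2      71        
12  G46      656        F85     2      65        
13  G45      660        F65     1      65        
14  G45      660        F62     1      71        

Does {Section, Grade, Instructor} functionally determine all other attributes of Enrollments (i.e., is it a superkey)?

All 14 rows have distinct {Section, Grade, Instructor} values, so {Section, Grade, Instructor} → (all attributes) holds and {Section, Grade, Instructor} is a superkey.

Yes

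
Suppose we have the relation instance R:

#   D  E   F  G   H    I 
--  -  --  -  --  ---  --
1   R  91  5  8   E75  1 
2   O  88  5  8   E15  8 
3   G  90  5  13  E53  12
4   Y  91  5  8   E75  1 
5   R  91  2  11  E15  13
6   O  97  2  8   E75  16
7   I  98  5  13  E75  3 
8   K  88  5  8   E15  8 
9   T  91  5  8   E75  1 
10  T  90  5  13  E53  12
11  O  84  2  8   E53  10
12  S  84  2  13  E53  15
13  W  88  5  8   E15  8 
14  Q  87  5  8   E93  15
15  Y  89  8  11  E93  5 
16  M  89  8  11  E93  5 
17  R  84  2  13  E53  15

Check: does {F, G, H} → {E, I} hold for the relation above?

Yes

(F=5, G=8, H=E75): rows 1, 4, 9 → {E,I} = (91, 1), (91, 1), (91, 1) ✓
(F=5, G=8, H=E15): rows 2, 8, 13 → {E,I} = (88, 8), (88, 8), (88, 8) ✓
(F=5, G=13, H=E53): rows 3, 10 → {E,I} = (90, 12), (90, 12) ✓
(F=2, G=11, H=E15): row 5 → {E,I} = (91, 13) ✓
(F=2, G=8, H=E75): row 6 → {E,I} = (97, 16) ✓
(F=5, G=13, H=E75): row 7 → {E,I} = (98, 3) ✓
(F=2, G=8, H=E53): row 11 → {E,I} = (84, 10) ✓
(F=2, G=13, H=E53): rows 12, 17 → {E,I} = (84, 15), (84, 15) ✓
(F=5, G=8, H=E93): row 14 → {E,I} = (87, 15) ✓
(F=8, G=11, H=E93): rows 15, 16 → {E,I} = (89, 5), (89, 5) ✓
Every {F, G, H} value is associated with a single {E, I} value, so {F, G, H} → {E, I} holds.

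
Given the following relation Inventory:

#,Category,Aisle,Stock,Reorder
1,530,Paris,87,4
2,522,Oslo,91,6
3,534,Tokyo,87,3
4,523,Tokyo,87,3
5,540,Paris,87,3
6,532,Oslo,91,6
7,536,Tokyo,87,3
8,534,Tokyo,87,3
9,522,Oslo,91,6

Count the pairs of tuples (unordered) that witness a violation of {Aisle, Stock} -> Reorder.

(Aisle=Paris, Stock=87): violating pairs (1,5) — 1 pair.
(Aisle=Oslo, Stock=91): all 3 rows agree on Reorder — 0 pairs.
(Aisle=Tokyo, Stock=87): all 4 rows agree on Reorder — 0 pairs.

1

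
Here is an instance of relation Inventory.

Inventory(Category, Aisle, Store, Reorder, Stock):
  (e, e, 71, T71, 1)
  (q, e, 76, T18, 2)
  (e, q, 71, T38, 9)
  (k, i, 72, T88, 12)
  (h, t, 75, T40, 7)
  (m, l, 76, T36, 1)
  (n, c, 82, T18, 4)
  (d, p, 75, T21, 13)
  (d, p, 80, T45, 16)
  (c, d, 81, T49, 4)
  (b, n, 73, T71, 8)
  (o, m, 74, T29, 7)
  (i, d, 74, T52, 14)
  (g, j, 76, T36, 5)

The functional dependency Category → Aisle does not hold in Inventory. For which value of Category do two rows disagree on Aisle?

Category=e: 2 rows → Aisle takes values {e, q} — violation
Category=q: 1 row → Aisle = e ✓
Category=k: 1 row → Aisle = i ✓
Category=h: 1 row → Aisle = t ✓
Category=m: 1 row → Aisle = l ✓
Category=n: 1 row → Aisle = c ✓
Category=d: 2 rows → Aisle = p, p ✓
Category=c: 1 row → Aisle = d ✓
Category=b: 1 row → Aisle = n ✓
Category=o: 1 row → Aisle = m ✓
Category=i: 1 row → Aisle = d ✓
Category=g: 1 row → Aisle = j ✓
The only Category value with inconsistent Aisle is Category=e.

e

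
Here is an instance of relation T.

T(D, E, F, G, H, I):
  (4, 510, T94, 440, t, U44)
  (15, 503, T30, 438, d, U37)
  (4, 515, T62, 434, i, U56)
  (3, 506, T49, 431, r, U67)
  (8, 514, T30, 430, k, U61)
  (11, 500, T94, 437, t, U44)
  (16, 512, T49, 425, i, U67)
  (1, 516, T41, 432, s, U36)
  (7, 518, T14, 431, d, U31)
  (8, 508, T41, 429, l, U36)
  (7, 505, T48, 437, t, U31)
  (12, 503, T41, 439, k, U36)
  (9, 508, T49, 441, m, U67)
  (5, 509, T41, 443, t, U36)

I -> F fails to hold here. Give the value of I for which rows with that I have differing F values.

U31

I=U44: 2 rows → F = T94, T94 ✓
I=U37: 1 row → F = T30 ✓
I=U56: 1 row → F = T62 ✓
I=U67: 3 rows → F = T49, T49, T49 ✓
I=U61: 1 row → F = T30 ✓
I=U36: 4 rows → F = T41, T41, T41, T41 ✓
I=U31: 2 rows → F takes values {T14, T48} — violation
The only I value with inconsistent F is I=U31.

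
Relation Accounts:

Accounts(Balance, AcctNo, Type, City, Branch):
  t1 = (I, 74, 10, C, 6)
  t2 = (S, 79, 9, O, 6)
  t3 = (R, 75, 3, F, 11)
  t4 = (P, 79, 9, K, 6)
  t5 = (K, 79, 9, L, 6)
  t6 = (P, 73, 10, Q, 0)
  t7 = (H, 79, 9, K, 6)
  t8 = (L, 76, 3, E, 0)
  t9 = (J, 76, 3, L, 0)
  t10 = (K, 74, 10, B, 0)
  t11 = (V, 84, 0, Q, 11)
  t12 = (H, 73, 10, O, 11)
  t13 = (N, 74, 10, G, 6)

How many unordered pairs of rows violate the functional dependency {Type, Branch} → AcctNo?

(Type=10, Branch=6): all 2 rows agree on AcctNo — 0 pairs.
(Type=9, Branch=6): all 4 rows agree on AcctNo — 0 pairs.
(Type=10, Branch=0): violating pairs (6,10) — 1 pair.
(Type=3, Branch=0): all 2 rows agree on AcctNo — 0 pairs.

1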